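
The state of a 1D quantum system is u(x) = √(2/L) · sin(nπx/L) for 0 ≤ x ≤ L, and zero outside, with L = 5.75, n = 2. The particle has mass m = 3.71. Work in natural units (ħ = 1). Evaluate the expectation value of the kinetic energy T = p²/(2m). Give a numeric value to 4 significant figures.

T = −(ħ²/2m) d²/dx², so ⟨T⟩ = −(ħ²/2m) ∫ u*·u'' dx; with m = 3.71.
d/dx sin(nπx/L) = (nπ/L)·cos(nπx/L) and d²/dx² sin(nπx/L) = −(nπ/L)²·sin(nπx/L); on 0 ≤ x ≤ L, ∫sin²(nπx/L) dx = L/2 and ∫sin(nπx/L)·cos(nπx/L) dx = 0.
⟨T⟩ = 0.16092.

0.1609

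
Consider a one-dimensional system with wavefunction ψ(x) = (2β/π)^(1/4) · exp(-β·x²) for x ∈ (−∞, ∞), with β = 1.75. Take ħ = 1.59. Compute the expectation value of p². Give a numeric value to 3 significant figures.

4.42

p² ψ = −ħ² d²ψ/dx²; ⟨p²⟩ = −ħ² ∫ ψ*·ψ'' dx.
Gaussian moments: ∫x^(2j)·e^(−2βx²) dx = (2j−1)!!/(4β)^j · √(π/(2β)), odd powers integrate to 0; here √(π/(2β)) = 0.94742. Derivatives: d/dx e^(−βx²) = −2βx·e^(−βx²), d²/dx² e^(−βx²) = (4β²x² − 2β)·e^(−βx²).
⟨p²⟩ = 4.4242.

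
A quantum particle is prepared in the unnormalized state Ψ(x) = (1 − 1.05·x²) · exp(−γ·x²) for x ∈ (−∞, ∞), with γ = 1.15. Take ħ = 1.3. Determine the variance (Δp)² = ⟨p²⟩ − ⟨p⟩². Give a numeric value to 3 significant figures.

5.06

Compute ⟨p⟩ and ⟨p²⟩ separately; (Δp)² = ⟨p²⟩ − ⟨p⟩².
Expand each integrand as polynomial × e^(−2γx²) and use ∫x^(2j)·e^(−2γx²) dx = (2j−1)!!/(4γ)^j · √(π/(2γ)), odd powers → 0; here √(π/(2γ)) = 1.1687. Differentiate with the product rule, d/dx e^(−γx²) = −2γx·e^(−γx²).
Normalization: ∫|Ψ|² dx = 0.81786.
⟨p⟩ = 0.0000 and ⟨p²⟩ = 5.0581.
(Δp)² = 5.0581 − (0.0000)² = 5.0581.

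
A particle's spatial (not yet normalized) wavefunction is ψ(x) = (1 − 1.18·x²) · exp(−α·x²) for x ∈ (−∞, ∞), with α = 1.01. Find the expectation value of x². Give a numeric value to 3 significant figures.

⟨x²⟩ = ∫ x²·|ψ|² dx / ∫|ψ|² dx (integrals over the domain).
Expand each integrand as polynomial × e^(−2αx²) and use ∫x^(2j)·e^(−2αx²) dx = (2j−1)!!/(4α)^j · √(π/(2α)), odd powers → 0; here √(π/(2α)) = 1.2471.
State is unnormalized: ∫|ψ|² dx = 0.83776, and ∫ψ*·x²·ψ dx = 0.16273, so ⟨x²⟩ = 0.16273 / 0.83776.
⟨x²⟩ = 0.19425.

0.194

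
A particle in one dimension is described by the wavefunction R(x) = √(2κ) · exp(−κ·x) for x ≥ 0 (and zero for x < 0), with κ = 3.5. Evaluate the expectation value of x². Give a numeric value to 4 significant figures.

0.04082

⟨x²⟩ = ∫ x²·|R|² dx (integrals over the domain).
Every integrand reduces to terms xʲ·e^(−2κx) on [0, ∞); use ∫₀^∞ xʲ·e^(−2κx) dx = j!/(2κ)^(j+1).
⟨x²⟩ = 0.040816.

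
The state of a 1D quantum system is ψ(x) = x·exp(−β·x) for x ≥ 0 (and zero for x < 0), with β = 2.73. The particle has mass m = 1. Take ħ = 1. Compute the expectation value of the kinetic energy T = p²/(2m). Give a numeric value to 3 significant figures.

T = −(ħ²/2m) d²/dx², so ⟨T⟩ = −(ħ²/2m) ∫ ψ*·ψ'' dx / ∫|ψ|² dx; with m = 1.
Differentiate x·exp(−β·x) with the product rule; every integrand then reduces to terms xʲ·e^(−2βx) on [0, ∞), with ∫₀^∞ xʲ·e^(−2βx) dx = j!/(2β)^(j+1).
State is unnormalized: ∫|ψ|² dx = 0.012287, and ∫ψ*·(−ħ²/2m · ψ'') dx = 0.045788, so ⟨T⟩ = 0.045788 / 0.012287.
⟨T⟩ = 3.7265.

3.73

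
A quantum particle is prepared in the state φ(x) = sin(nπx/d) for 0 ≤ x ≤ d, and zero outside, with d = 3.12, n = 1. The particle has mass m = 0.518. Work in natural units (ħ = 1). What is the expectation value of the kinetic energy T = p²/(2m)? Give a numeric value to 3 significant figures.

T = −(ħ²/2m) d²/dx², so ⟨T⟩ = −(ħ²/2m) ∫ φ*·φ'' dx / ∫|φ|² dx; with m = 0.518.
d/dx sin(nπx/d) = (nπ/d)·cos(nπx/d) and d²/dx² sin(nπx/d) = −(nπ/d)²·sin(nπx/d); on 0 ≤ x ≤ d, ∫sin²(nπx/d) dx = d/2 and ∫sin(nπx/d)·cos(nπx/d) dx = 0.
State is unnormalized: ∫|φ|² dx = 1.5600, and ∫φ*·(−ħ²/2m · φ'') dx = 1.5267, so ⟨T⟩ = 1.5267 / 1.5600.
⟨T⟩ = 0.97866.

0.979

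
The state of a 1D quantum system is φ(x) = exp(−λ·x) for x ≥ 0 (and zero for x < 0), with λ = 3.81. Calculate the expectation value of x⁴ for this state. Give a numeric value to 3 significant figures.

⟨x⁴⟩ = ∫ x⁴·|φ|² dx / ∫|φ|² dx (integrals over the domain).
Every integrand reduces to terms xʲ·e^(−2λx) on [0, ∞); use ∫₀^∞ xʲ·e^(−2λx) dx = j!/(2λ)^(j+1).
State is unnormalized: ∫|φ|² dx = 0.13123, and ∫φ*·x⁴·φ dx = 0.00093419, so ⟨x⁴⟩ = 0.00093419 / 0.13123.
⟨x⁴⟩ = 0.0071185.

0.00712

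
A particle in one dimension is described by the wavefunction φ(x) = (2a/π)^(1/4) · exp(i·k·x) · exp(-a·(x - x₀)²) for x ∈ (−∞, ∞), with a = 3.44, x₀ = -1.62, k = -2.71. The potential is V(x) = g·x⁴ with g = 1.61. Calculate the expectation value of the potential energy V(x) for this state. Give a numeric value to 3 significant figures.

13.0

⟨V⟩ = ∫ V(x)·|φ|² dx.
Gaussian moments (u = x − x₀): ∫u^(2j)·e^(−2au²) du = (2j−1)!!/(4a)^j · √(π/(2a)), odd powers integrate to 0; here √(π/(2a)) = 0.67574.
⟨V⟩ = 12.957.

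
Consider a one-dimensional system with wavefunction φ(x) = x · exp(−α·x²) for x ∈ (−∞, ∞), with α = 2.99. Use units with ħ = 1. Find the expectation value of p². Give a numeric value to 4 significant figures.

p² φ = −ħ² d²φ/dx²; ⟨p²⟩ = −ħ² ∫ φ*·φ'' dx / ∫|φ|² dx.
Expand each integrand as polynomial × e^(−2αx²) and use ∫x^(2j)·e^(−2αx²) dx = (2j−1)!!/(4α)^j · √(π/(2α)), odd powers → 0; here √(π/(2α)) = 0.72481. Differentiate with the product rule, d/dx e^(−αx²) = −2αx·e^(−αx²).
State is unnormalized: ∫|φ|² dx = 0.060603, and ∫φ*·(−ħ² φ'') dx = 0.54361, so ⟨p²⟩ = 0.54361 / 0.060603.
⟨p²⟩ = 8.9700.

8.970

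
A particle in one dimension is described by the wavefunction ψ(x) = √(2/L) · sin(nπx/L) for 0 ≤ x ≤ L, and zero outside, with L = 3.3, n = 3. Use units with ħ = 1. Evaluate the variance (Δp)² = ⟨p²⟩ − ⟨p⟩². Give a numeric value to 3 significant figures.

Compute ⟨p⟩ and ⟨p²⟩ separately; (Δp)² = ⟨p²⟩ − ⟨p⟩².
d/dx sin(nπx/L) = (nπ/L)·cos(nπx/L) and d²/dx² sin(nπx/L) = −(nπ/L)²·sin(nπx/L); on 0 ≤ x ≤ L, ∫sin²(nπx/L) dx = L/2 and ∫sin(nπx/L)·cos(nπx/L) dx = 0.
⟨p⟩ = 0.0000 and ⟨p²⟩ = 8.1567.
(Δp)² = 8.1567 − (0.0000)² = 8.1567.

8.16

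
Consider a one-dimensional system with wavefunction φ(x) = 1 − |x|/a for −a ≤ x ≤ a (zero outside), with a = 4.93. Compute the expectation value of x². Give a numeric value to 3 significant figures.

2.43

⟨x²⟩ = ∫ x²·|φ|² dx / ∫|φ|² dx (integrals over the domain).
φ is even, so ∫ over [−a, a] = 2∫₀ᵃ with φ = 1 − x/a there: ∫₀ᵃ (1 − x/a)² dx = a/3, ∫₀ᵃ x²(1 − x/a)² dx = a³/30, ∫₀ᵃ x⁴(1 − x/a)² dx = a⁵/105.
State is unnormalized: ∫|φ|² dx = 3.2867, and ∫φ*·x²·φ dx = 7.9882, so ⟨x²⟩ = 7.9882 / 3.2867.
⟨x²⟩ = 2.4305.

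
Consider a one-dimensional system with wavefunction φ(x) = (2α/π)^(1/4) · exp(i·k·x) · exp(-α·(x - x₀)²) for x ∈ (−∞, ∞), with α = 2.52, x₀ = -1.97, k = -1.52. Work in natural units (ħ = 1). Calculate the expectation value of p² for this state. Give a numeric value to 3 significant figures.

p² φ = −ħ² d²φ/dx²; ⟨p²⟩ = −ħ² ∫ φ*·φ'' dx.
Gaussian moments (u = x − x₀): ∫u^(2j)·e^(−2αu²) du = (2j−1)!!/(4α)^j · √(π/(2α)), odd powers integrate to 0; here √(π/(2α)) = 0.78951. Derivatives: φ′ = (ik − 2αu)·φ, φ″ = ((ik − 2αu)² − 2α)·φ; the odd-in-u pieces drop out.
⟨p²⟩ = 4.8304.

4.83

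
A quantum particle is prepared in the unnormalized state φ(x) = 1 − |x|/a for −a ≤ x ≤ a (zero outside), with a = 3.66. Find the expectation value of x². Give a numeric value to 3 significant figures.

1.34

⟨x²⟩ = ∫ x²·|φ|² dx / ∫|φ|² dx (integrals over the domain).
φ is even, so ∫ over [−a, a] = 2∫₀ᵃ with φ = 1 − x/a there: ∫₀ᵃ (1 − x/a)² dx = a/3, ∫₀ᵃ x²(1 − x/a)² dx = a³/30, ∫₀ᵃ x⁴(1 − x/a)² dx = a⁵/105.
State is unnormalized: ∫|φ|² dx = 2.4400, and ∫φ*·x²·φ dx = 3.2685, so ⟨x²⟩ = 3.2685 / 2.4400.
⟨x²⟩ = 1.3396.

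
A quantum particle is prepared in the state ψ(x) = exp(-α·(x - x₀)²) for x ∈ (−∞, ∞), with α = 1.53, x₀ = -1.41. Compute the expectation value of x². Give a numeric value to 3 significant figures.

⟨x²⟩ = ∫ x²·|ψ|² dx / ∫|ψ|² dx (integrals over the domain).
Gaussian moments (u = x − x₀): ∫u^(2j)·e^(−2αu²) du = (2j−1)!!/(4α)^j · √(π/(2α)), odd powers integrate to 0; here √(π/(2α)) = 1.0132.
State is unnormalized: ∫|ψ|² dx = 1.0132, and ∫ψ*·x²·ψ dx = 2.1800, so ⟨x²⟩ = 2.1800 / 1.0132.
⟨x²⟩ = 2.1515.

2.15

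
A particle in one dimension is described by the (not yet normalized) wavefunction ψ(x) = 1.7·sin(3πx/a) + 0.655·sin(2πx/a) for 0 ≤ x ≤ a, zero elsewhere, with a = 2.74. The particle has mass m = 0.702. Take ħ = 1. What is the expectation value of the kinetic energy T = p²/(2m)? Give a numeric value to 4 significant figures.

7.822

T = −(ħ²/2m) d²/dx², so ⟨T⟩ = −(ħ²/2m) ∫ ψ*·ψ'' dx / ∫|ψ|² dx; with m = 0.702.
d²/dx² sin(jπx/a) = −(jπ/a)²·sin(jπx/a); on 0 ≤ x ≤ a, ∫sin²(jπx/a) dx = a/2 and ∫sin(jπx/a)·sin(lπx/a) dx = 0 for j ≠ l, so only diagonal terms survive in ∫|ψ|² and ∫ψ·ψ″; ∫ψ·ψ′ dx = [ψ²/2] between the walls = 0.
State is unnormalized: ∫|ψ|² dx = 4.5471, and ∫ψ*·(−ħ²/2m · ψ'') dx = 35.566, so ⟨T⟩ = 35.566 / 4.5471.
⟨T⟩ = 7.8219.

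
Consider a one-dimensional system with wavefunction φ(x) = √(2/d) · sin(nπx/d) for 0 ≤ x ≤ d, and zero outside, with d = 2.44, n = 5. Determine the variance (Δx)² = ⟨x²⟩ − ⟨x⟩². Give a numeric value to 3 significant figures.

0.484

Compute ⟨x⟩ and ⟨x²⟩ separately, then (Δx)² = ⟨x²⟩ − ⟨x⟩².
With sin²θ = (1 − cos2θ)/2 on 0 ≤ x ≤ d: ∫sin²(nπx/d) dx = d/2, ∫x·sin²(nπx/d) dx = d²/4, ∫x²·sin²(nπx/d) dx = d³·(1/6 − 1/(4n²π²)); higher powers xᵏ the same way, integrating xᵏ·cos(2nπx/d) by parts.
⟨x⟩ = 1.2200 and ⟨x²⟩ = 1.9725.
(Δx)² = 1.9725 − (1.2200)² = 0.48407.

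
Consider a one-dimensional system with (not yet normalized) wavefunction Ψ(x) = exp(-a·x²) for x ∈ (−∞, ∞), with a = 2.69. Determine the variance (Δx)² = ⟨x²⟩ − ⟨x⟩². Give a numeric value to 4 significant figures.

0.09294

Compute ⟨x⟩ and ⟨x²⟩ separately, then (Δx)² = ⟨x²⟩ − ⟨x⟩².
Gaussian moments: ∫x^(2j)·e^(−2ax²) dx = (2j−1)!!/(4a)^j · √(π/(2a)), odd powers integrate to 0; here √(π/(2a)) = 0.76416.
Normalization: ∫|Ψ|² dx = 0.76416.
⟨x⟩ = 0.0000 and ⟨x²⟩ = 0.092937.
(Δx)² = 0.092937 − (0.0000)² = 0.092937.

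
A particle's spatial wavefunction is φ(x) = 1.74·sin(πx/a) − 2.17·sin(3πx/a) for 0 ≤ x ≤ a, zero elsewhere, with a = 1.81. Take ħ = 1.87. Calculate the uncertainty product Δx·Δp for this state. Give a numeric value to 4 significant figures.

2.158

Δx = √(⟨x²⟩−⟨x⟩²), Δp = √(⟨p²⟩−⟨p⟩²).
On 0 ≤ x ≤ a (j ≠ l): ∫sin²(jπx/a) dx = a/2, ∫sin(jπx/a)·sin(lπx/a) dx = 0; diagonal moments ∫x·sin²(jπx/a) dx = a²/4, ∫x²·sin²(jπx/a) dx = a³·(1/6 − 1/(4j²π²)); cross terms ∫x·sin(jπx/a)·sin(lπx/a) dx = 0 for j + l even and −4jla²/(π²(j² − l²)²) for j + l odd, ∫x²·sin(jπx/a)·sin(lπx/a) dx = (−1)^(j+l)·4jla³/(π²(j² − l²)²); higher powers the same way via product-to-sum and parts. d²/dx² sin(jπx/a) = −(jπ/a)²·sin(jπx/a); on 0 ≤ x ≤ a, ∫sin²(jπx/a) dx = a/2 and ∫sin(jπx/a)·sin(lπx/a) dx = 0 for j ≠ l, so only diagonal terms survive in ∫|φ|² and ∫φ·φ″; ∫φ·φ′ dx = [φ²/2] between the walls = 0.
Normalization: ∫|φ|² dx = 7.0015.
⟨x⟩ = 0.90500, ⟨x²⟩ = 0.89436 ⇒ Δx = 0.27447.
⟨p⟩ = 0.0000, ⟨p²⟩ = 61.832 ⇒ Δp = 7.8633.
Δx·Δp = 2.1582.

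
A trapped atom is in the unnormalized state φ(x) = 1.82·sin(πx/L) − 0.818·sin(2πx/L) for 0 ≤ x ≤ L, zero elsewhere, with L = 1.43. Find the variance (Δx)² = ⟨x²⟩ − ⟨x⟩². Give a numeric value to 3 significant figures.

Compute ⟨x⟩ and ⟨x²⟩ separately, then (Δx)² = ⟨x²⟩ − ⟨x⟩².
On 0 ≤ x ≤ L (j ≠ l): ∫sin²(jπx/L) dx = L/2, ∫sin(jπx/L)·sin(lπx/L) dx = 0; diagonal moments ∫x·sin²(jπx/L) dx = L²/4, ∫x²·sin²(jπx/L) dx = L³·(1/6 − 1/(4j²π²)); cross terms ∫x·sin(jπx/L)·sin(lπx/L) dx = 0 for j + l even and −4jlL²/(π²(j² − l²)²) for j + l odd, ∫x²·sin(jπx/L)·sin(lπx/L) dx = (−1)^(j+l)·4jlL³/(π²(j² − l²)²); higher powers the same way via product-to-sum and parts.
Normalization: ∫|φ|² dx = 2.8468.
⟨x⟩ = 0.90763 and ⟨x²⟩ = 0.86655.
(Δx)² = 0.86655 − (0.90763)² = 0.042765.

0.0428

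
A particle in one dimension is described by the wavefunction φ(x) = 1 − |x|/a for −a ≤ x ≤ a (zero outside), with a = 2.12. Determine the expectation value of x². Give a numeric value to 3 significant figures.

0.449

⟨x²⟩ = ∫ x²·|φ|² dx / ∫|φ|² dx (integrals over the domain).
φ is even, so ∫ over [−a, a] = 2∫₀ᵃ with φ = 1 − x/a there: ∫₀ᵃ (1 − x/a)² dx = a/3, ∫₀ᵃ x²(1 − x/a)² dx = a³/30, ∫₀ᵃ x⁴(1 − x/a)² dx = a⁵/105.
State is unnormalized: ∫|φ|² dx = 1.4133, and ∫φ*·x²·φ dx = 0.63521, so ⟨x²⟩ = 0.63521 / 1.4133.
⟨x²⟩ = 0.44944.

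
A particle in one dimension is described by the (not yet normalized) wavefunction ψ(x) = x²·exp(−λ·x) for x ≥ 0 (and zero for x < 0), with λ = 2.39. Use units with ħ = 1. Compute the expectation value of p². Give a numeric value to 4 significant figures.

p² ψ = −ħ² d²ψ/dx²; ⟨p²⟩ = −ħ² ∫ ψ*·ψ'' dx / ∫|ψ|² dx.
Differentiate x²·exp(−λ·x) with the product rule; every integrand then reduces to terms xʲ·e^(−2λx) on [0, ∞), with ∫₀^∞ xʲ·e^(−2λx) dx = j!/(2λ)^(j+1).
State is unnormalized: ∫|ψ|² dx = 0.0096177, and ∫ψ*·(−ħ² ψ'') dx = 0.018312, so ⟨p²⟩ = 0.018312 / 0.0096177.
⟨p²⟩ = 1.9040.

1.904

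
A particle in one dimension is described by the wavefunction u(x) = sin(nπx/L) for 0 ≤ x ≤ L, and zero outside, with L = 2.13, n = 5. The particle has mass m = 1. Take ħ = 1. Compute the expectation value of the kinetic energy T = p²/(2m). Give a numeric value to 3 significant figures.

T = −(ħ²/2m) d²/dx², so ⟨T⟩ = −(ħ²/2m) ∫ u*·u'' dx / ∫|u|² dx; with m = 1.
d/dx sin(nπx/L) = (nπ/L)·cos(nπx/L) and d²/dx² sin(nπx/L) = −(nπ/L)²·sin(nπx/L); on 0 ≤ x ≤ L, ∫sin²(nπx/L) dx = L/2 and ∫sin(nπx/L)·cos(nπx/L) dx = 0.
State is unnormalized: ∫|u|² dx = 1.0650, and ∫u*·(−ħ²/2m · u'') dx = 28.960, so ⟨T⟩ = 28.960 / 1.0650.
⟨T⟩ = 27.193.

27.2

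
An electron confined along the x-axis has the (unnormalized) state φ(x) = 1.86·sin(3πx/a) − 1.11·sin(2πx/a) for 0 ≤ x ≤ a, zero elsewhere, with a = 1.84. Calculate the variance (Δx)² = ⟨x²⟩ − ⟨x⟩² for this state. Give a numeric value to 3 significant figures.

0.158

Compute ⟨x⟩ and ⟨x²⟩ separately, then (Δx)² = ⟨x²⟩ − ⟨x⟩².
On 0 ≤ x ≤ a (j ≠ l): ∫sin²(jπx/a) dx = a/2, ∫sin(jπx/a)·sin(lπx/a) dx = 0; diagonal moments ∫x·sin²(jπx/a) dx = a²/4, ∫x²·sin²(jπx/a) dx = a³·(1/6 − 1/(4j²π²)); cross terms ∫x·sin(jπx/a)·sin(lπx/a) dx = 0 for j + l even and −4jla²/(π²(j² − l²)²) for j + l odd, ∫x²·sin(jπx/a)·sin(lπx/a) dx = (−1)^(j+l)·4jla³/(π²(j² − l²)²); higher powers the same way via product-to-sum and parts.
Normalization: ∫|φ|² dx = 4.3164.
⟨x⟩ = 1.2350 and ⟨x²⟩ = 1.6829.
(Δx)² = 1.6829 − (1.2350)² = 0.15757.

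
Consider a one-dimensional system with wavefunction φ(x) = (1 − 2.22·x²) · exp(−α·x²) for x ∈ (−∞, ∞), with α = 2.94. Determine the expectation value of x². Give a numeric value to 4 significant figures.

⟨x²⟩ = ∫ x²·|φ|² dx / ∫|φ|² dx (integrals over the domain).
Expand each integrand as polynomial × e^(−2αx²) and use ∫x^(2j)·e^(−2αx²) dx = (2j−1)!!/(4α)^j · √(π/(2α)), odd powers → 0; here √(π/(2α)) = 0.73095.
State is unnormalized: ∫|φ|² dx = 0.53312, and ∫φ*·x²·φ dx = 0.024980, so ⟨x²⟩ = 0.024980 / 0.53312.
⟨x²⟩ = 0.046855.

0.04686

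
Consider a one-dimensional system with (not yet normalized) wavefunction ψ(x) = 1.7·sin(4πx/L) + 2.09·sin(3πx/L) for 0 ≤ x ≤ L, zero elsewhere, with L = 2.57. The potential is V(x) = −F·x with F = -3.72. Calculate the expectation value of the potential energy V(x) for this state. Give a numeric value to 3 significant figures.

2.92

⟨V⟩ = ∫ V(x)·|ψ|² dx / ∫|ψ|² dx.
On 0 ≤ x ≤ L (j ≠ l): ∫sin²(jπx/L) dx = L/2, ∫sin(jπx/L)·sin(lπx/L) dx = 0; diagonal moments ∫x·sin²(jπx/L) dx = L²/4, ∫x²·sin²(jπx/L) dx = L³·(1/6 − 1/(4j²π²)); cross terms ∫x·sin(jπx/L)·sin(lπx/L) dx = 0 for j + l even and −4jlL²/(π²(j² − l²)²) for j + l odd, ∫x²·sin(jπx/L)·sin(lπx/L) dx = (−1)^(j+l)·4jlL³/(π²(j² − l²)²); higher powers the same way via product-to-sum and parts.
State is unnormalized: ∫|ψ|² dx = 9.3267, and ∫ψ*·V(x)·ψ dx = 27.254, so ⟨V⟩ = 27.254 / 9.3267.
⟨V⟩ = 2.9222.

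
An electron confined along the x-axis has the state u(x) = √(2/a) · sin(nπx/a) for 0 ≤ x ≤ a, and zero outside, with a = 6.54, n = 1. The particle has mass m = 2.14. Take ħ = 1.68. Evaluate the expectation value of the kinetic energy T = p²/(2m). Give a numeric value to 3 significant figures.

T = −(ħ²/2m) d²/dx², so ⟨T⟩ = −(ħ²/2m) ∫ u*·u'' dx; with m = 2.14.
d/dx sin(nπx/a) = (nπ/a)·cos(nπx/a) and d²/dx² sin(nπx/a) = −(nπ/a)²·sin(nπx/a); on 0 ≤ x ≤ a, ∫sin²(nπx/a) dx = a/2 and ∫sin(nπx/a)·cos(nπx/a) dx = 0.
⟨T⟩ = 0.15217.

0.152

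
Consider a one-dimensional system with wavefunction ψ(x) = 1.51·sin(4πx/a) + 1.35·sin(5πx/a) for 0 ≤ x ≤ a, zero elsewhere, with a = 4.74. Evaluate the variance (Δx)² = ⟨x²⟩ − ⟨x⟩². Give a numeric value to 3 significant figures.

Compute ⟨x⟩ and ⟨x²⟩ separately, then (Δx)² = ⟨x²⟩ − ⟨x⟩².
On 0 ≤ x ≤ a (j ≠ l): ∫sin²(jπx/a) dx = a/2, ∫sin(jπx/a)·sin(lπx/a) dx = 0; diagonal moments ∫x·sin²(jπx/a) dx = a²/4, ∫x²·sin²(jπx/a) dx = a³·(1/6 − 1/(4j²π²)); cross terms ∫x·sin(jπx/a)·sin(lπx/a) dx = 0 for j + l even and −4jla²/(π²(j² − l²)²) for j + l odd, ∫x²·sin(jπx/a)·sin(lπx/a) dx = (−1)^(j+l)·4jla³/(π²(j² − l²)²); higher powers the same way via product-to-sum and parts.
Normalization: ∫|ψ|² dx = 9.7232.
⟨x⟩ = 1.4273 and ⟨x²⟩ = 2.9608.
(Δx)² = 2.9608 − (1.4273)² = 0.92377.

0.924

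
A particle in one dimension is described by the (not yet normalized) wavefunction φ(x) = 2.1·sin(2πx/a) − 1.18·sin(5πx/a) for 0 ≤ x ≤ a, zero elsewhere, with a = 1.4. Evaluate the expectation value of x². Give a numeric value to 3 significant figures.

0.664

⟨x²⟩ = ∫ x²·|φ|² dx / ∫|φ|² dx (integrals over the domain).
On 0 ≤ x ≤ a (j ≠ l): ∫sin²(jπx/a) dx = a/2, ∫sin(jπx/a)·sin(lπx/a) dx = 0; diagonal moments ∫x·sin²(jπx/a) dx = a²/4, ∫x²·sin²(jπx/a) dx = a³·(1/6 − 1/(4j²π²)); cross terms ∫x·sin(jπx/a)·sin(lπx/a) dx = 0 for j + l even and −4jla²/(π²(j² − l²)²) for j + l odd, ∫x²·sin(jπx/a)·sin(lπx/a) dx = (−1)^(j+l)·4jla³/(π²(j² − l²)²); higher powers the same way via product-to-sum and parts.
State is unnormalized: ∫|φ|² dx = 4.0617, and ∫φ*·x²·φ dx = 2.6981, so ⟨x²⟩ = 2.6981 / 4.0617.
⟨x²⟩ = 0.66428.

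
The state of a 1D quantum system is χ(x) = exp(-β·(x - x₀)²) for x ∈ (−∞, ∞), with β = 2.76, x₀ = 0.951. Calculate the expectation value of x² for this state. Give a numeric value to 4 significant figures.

⟨x²⟩ = ∫ x²·|χ|² dx / ∫|χ|² dx (integrals over the domain).
Gaussian moments (u = x − x₀): ∫u^(2j)·e^(−2βu²) du = (2j−1)!!/(4β)^j · √(π/(2β)), odd powers integrate to 0; here √(π/(2β)) = 0.75441.
State is unnormalized: ∫|χ|² dx = 0.75441, and ∫χ*·x²·χ dx = 0.75062, so ⟨x²⟩ = 0.75062 / 0.75441.
⟨x²⟩ = 0.99498.

0.9950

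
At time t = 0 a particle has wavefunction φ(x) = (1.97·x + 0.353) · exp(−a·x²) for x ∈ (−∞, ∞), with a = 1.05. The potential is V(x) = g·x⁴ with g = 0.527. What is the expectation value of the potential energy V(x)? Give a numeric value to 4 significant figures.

0.4055

⟨V⟩ = ∫ V(x)·|φ|² dx / ∫|φ|² dx.
Expand each integrand as polynomial × e^(−2ax²) and use ∫x^(2j)·e^(−2ax²) dx = (2j−1)!!/(4a)^j · √(π/(2a)), odd powers → 0; here √(π/(2a)) = 1.2231.
State is unnormalized: ∫|φ|² dx = 1.2826, and ∫φ*·V(x)·φ dx = 0.52013, so ⟨V⟩ = 0.52013 / 1.2826.
⟨V⟩ = 0.40553.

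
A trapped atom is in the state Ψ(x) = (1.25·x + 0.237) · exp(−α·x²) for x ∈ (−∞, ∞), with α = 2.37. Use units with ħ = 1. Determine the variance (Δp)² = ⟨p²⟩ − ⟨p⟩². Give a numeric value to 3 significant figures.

5.91

Compute ⟨p⟩ and ⟨p²⟩ separately; (Δp)² = ⟨p²⟩ − ⟨p⟩².
Expand each integrand as polynomial × e^(−2αx²) and use ∫x^(2j)·e^(−2αx²) dx = (2j−1)!!/(4α)^j · √(π/(2α)), odd powers → 0; here √(π/(2α)) = 0.81412. Differentiate with the product rule, d/dx e^(−αx²) = −2αx·e^(−αx²).
Normalization: ∫|Ψ|² dx = 0.17991.
⟨p⟩ = 0.0000 and ⟨p²⟩ = 5.9052.
(Δp)² = 5.9052 − (0.0000)² = 5.9052.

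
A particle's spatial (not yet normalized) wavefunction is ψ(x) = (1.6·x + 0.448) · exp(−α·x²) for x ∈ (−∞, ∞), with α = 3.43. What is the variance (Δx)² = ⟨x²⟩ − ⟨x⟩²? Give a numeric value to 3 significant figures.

Compute ⟨x⟩ and ⟨x²⟩ separately, then (Δx)² = ⟨x²⟩ − ⟨x⟩².
Expand each integrand as polynomial × e^(−2αx²) and use ∫x^(2j)·e^(−2αx²) dx = (2j−1)!!/(4α)^j · √(π/(2α)), odd powers → 0; here √(π/(2α)) = 0.67673.
Normalization: ∫|ψ|² dx = 0.26209.
⟨x⟩ = 0.26980 and ⟨x²⟩ = 0.14312.
(Δx)² = 0.14312 − (0.26980)² = 0.070327.

0.0703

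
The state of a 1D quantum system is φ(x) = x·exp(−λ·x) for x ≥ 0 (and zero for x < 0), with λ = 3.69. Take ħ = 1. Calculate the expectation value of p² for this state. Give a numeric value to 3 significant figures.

13.6

p² φ = −ħ² d²φ/dx²; ⟨p²⟩ = −ħ² ∫ φ*·φ'' dx / ∫|φ|² dx.
Differentiate x·exp(−λ·x) with the product rule; every integrand then reduces to terms xʲ·e^(−2λx) on [0, ∞), with ∫₀^∞ xʲ·e^(−2λx) dx = j!/(2λ)^(j+1).
State is unnormalized: ∫|φ|² dx = 0.0049758, and ∫φ*·(−ħ² φ'') dx = 0.067751, so ⟨p²⟩ = 0.067751 / 0.0049758.
⟨p²⟩ = 13.616.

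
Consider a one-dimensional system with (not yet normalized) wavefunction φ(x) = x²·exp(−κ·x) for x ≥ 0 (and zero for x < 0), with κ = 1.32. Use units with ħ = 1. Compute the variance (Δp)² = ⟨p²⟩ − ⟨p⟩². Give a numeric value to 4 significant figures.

Compute ⟨p⟩ and ⟨p²⟩ separately; (Δp)² = ⟨p²⟩ − ⟨p⟩².
Differentiate x²·exp(−κ·x) with the product rule; every integrand then reduces to terms xʲ·e^(−2κx) on [0, ∞), with ∫₀^∞ xʲ·e^(−2κx) dx = j!/(2κ)^(j+1).
Normalization: ∫|φ|² dx = 0.18715.
⟨p⟩ = 0.0000 and ⟨p²⟩ = 0.58080.
(Δp)² = 0.58080 − (0.0000)² = 0.58080.

0.5808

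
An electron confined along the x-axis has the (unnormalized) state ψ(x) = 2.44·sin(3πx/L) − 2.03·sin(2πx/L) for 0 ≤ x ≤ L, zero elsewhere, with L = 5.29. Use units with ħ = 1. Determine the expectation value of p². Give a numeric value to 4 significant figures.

2.453

p² ψ = −ħ² d²ψ/dx²; ⟨p²⟩ = −ħ² ∫ ψ*·ψ'' dx / ∫|ψ|² dx.
d²/dx² sin(jπx/L) = −(jπ/L)²·sin(jπx/L); on 0 ≤ x ≤ L, ∫sin²(jπx/L) dx = L/2 and ∫sin(jπx/L)·sin(lπx/L) dx = 0 for j ≠ l, so only diagonal terms survive in ∫|ψ|² and ∫ψ·ψ″; ∫ψ·ψ′ dx = [ψ²/2] between the walls = 0.
State is unnormalized: ∫|ψ|² dx = 26.647, and ∫ψ*·(−ħ² ψ'') dx = 65.361, so ⟨p²⟩ = 65.361 / 26.647.
⟨p²⟩ = 2.4529.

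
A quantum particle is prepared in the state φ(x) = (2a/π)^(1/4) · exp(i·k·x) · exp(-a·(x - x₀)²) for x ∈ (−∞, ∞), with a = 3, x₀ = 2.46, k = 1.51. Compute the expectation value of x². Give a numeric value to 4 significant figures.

6.135

⟨x²⟩ = ∫ x²·|φ|² dx (integrals over the domain).
Gaussian moments (u = x − x₀): ∫u^(2j)·e^(−2au²) du = (2j−1)!!/(4a)^j · √(π/(2a)), odd powers integrate to 0; here √(π/(2a)) = 0.72360.
⟨x²⟩ = 6.1349.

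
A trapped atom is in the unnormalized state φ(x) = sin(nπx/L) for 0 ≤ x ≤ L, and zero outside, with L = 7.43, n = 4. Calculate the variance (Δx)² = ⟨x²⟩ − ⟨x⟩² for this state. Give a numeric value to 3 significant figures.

Compute ⟨x⟩ and ⟨x²⟩ separately, then (Δx)² = ⟨x²⟩ − ⟨x⟩².
With sin²θ = (1 − cos2θ)/2 on 0 ≤ x ≤ L: ∫sin²(nπx/L) dx = L/2, ∫x·sin²(nπx/L) dx = L²/4, ∫x²·sin²(nπx/L) dx = L³·(1/6 − 1/(4n²π²)); higher powers xᵏ the same way, integrating xᵏ·cos(2nπx/L) by parts.
Normalization: ∫|φ|² dx = 3.7150.
⟨x⟩ = 3.7150 and ⟨x²⟩ = 18.227.
(Δx)² = 18.227 − (3.7150)² = 4.4256.

4.43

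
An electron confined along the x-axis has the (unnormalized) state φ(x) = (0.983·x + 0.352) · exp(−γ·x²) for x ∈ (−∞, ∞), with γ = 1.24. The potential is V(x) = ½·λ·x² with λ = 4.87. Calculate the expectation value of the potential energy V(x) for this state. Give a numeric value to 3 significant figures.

⟨V⟩ = ∫ V(x)·|φ|² dx / ∫|φ|² dx.
Expand each integrand as polynomial × e^(−2γx²) and use ∫x^(2j)·e^(−2γx²) dx = (2j−1)!!/(4γ)^j · √(π/(2γ)), odd powers → 0; here √(π/(2γ)) = 1.1255.
State is unnormalized: ∫|φ|² dx = 0.35872, and ∫φ*·V(x)·φ dx = 0.39140, so ⟨V⟩ = 0.39140 / 0.35872.
⟨V⟩ = 1.0911.

1.09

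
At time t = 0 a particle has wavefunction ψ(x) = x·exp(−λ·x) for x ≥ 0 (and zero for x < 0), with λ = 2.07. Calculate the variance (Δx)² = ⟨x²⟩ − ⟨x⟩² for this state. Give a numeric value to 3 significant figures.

Compute ⟨x⟩ and ⟨x²⟩ separately, then (Δx)² = ⟨x²⟩ − ⟨x⟩².
Every integrand reduces to terms xʲ·e^(−2λx) on [0, ∞); use ∫₀^∞ xʲ·e^(−2λx) dx = j!/(2λ)^(j+1).
Normalization: ∫|ψ|² dx = 0.028186.
⟨x⟩ = 0.72464 and ⟨x²⟩ = 0.70013.
(Δx)² = 0.70013 − (0.72464)² = 0.17503.

0.175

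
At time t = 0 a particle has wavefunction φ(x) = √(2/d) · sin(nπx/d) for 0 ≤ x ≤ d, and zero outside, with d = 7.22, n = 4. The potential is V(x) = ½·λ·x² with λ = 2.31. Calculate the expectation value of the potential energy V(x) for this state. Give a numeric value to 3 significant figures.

⟨V⟩ = ∫ V(x)·|φ|² dx.
With sin²θ = (1 − cos2θ)/2 on 0 ≤ x ≤ d: ∫sin²(nπx/d) dx = d/2, ∫x·sin²(nπx/d) dx = d²/4, ∫x²·sin²(nπx/d) dx = d³·(1/6 − 1/(4n²π²)); higher powers xᵏ the same way, integrating xᵏ·cos(2nπx/d) by parts.
⟨V⟩ = 19.879.

19.9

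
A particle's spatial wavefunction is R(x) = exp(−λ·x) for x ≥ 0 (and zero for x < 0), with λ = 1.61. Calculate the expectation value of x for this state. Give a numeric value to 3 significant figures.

⟨x⟩ = ∫ x·|R|² dx / ∫|R|² dx (integrals over the domain).
Every integrand reduces to terms xʲ·e^(−2λx) on [0, ∞); use ∫₀^∞ xʲ·e^(−2λx) dx = j!/(2λ)^(j+1).
State is unnormalized: ∫|R|² dx = 0.31056, and ∫R*·x·R dx = 0.096447, so ⟨x⟩ = 0.096447 / 0.31056.
⟨x⟩ = 0.31056.

0.311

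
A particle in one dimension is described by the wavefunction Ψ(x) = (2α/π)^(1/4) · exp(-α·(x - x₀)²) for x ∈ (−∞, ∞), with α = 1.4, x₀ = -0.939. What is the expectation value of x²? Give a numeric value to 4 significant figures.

⟨x²⟩ = ∫ x²·|Ψ|² dx (integrals over the domain).
Gaussian moments (u = x − x₀): ∫u^(2j)·e^(−2αu²) du = (2j−1)!!/(4α)^j · √(π/(2α)), odd powers integrate to 0; here √(π/(2α)) = 1.0592.
⟨x²⟩ = 1.0603.

1.060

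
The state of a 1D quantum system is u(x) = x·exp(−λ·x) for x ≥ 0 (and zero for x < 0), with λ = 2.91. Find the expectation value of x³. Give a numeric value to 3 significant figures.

⟨x³⟩ = ∫ x³·|u|² dx / ∫|u|² dx (integrals over the domain).
Every integrand reduces to terms xʲ·e^(−2λx) on [0, ∞); use ∫₀^∞ xʲ·e^(−2λx) dx = j!/(2λ)^(j+1).
State is unnormalized: ∫|u|² dx = 0.010145, and ∫u*·x³·u dx = 0.0030878, so ⟨x³⟩ = 0.0030878 / 0.010145.
⟨x³⟩ = 0.30436.

0.304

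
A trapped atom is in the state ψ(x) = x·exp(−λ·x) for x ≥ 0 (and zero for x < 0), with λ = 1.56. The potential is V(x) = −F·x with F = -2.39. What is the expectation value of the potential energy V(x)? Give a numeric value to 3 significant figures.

⟨V⟩ = ∫ V(x)·|ψ|² dx / ∫|ψ|² dx.
Every integrand reduces to terms xʲ·e^(−2λx) on [0, ∞); use ∫₀^∞ xʲ·e^(−2λx) dx = j!/(2λ)^(j+1).
State is unnormalized: ∫|ψ|² dx = 0.065852, and ∫ψ*·V(x)·ψ dx = 0.15133, so ⟨V⟩ = 0.15133 / 0.065852.
⟨V⟩ = 2.2981.

2.30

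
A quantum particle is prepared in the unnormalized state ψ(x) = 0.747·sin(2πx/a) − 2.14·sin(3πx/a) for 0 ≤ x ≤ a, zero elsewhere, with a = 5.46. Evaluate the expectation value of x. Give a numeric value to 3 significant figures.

⟨x⟩ = ∫ x·|ψ|² dx / ∫|ψ|² dx (integrals over the domain).
On 0 ≤ x ≤ a (j ≠ l): ∫sin²(jπx/a) dx = a/2, ∫sin(jπx/a)·sin(lπx/a) dx = 0; diagonal moments ∫x·sin²(jπx/a) dx = a²/4, ∫x²·sin²(jπx/a) dx = a³·(1/6 − 1/(4j²π²)); cross terms ∫x·sin(jπx/a)·sin(lπx/a) dx = 0 for j + l even and −4jla²/(π²(j² − l²)²) for j + l odd, ∫x²·sin(jπx/a)·sin(lπx/a) dx = (−1)^(j+l)·4jla³/(π²(j² − l²)²); higher powers the same way via product-to-sum and parts.
State is unnormalized: ∫|ψ|² dx = 14.026, and ∫ψ*·x·ψ dx = 47.561, so ⟨x⟩ = 47.561 / 14.026.
⟨x⟩ = 3.3910.

3.39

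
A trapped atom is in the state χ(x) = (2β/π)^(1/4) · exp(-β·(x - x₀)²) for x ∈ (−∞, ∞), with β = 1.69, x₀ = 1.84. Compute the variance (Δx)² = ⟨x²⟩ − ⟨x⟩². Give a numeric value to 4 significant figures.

0.1479

Compute ⟨x⟩ and ⟨x²⟩ separately, then (Δx)² = ⟨x²⟩ − ⟨x⟩².
Gaussian moments (u = x − x₀): ∫u^(2j)·e^(−2βu²) du = (2j−1)!!/(4β)^j · √(π/(2β)), odd powers integrate to 0; here √(π/(2β)) = 0.96409.
⟨x⟩ = 1.8400 and ⟨x²⟩ = 3.5335.
(Δx)² = 3.5335 − (1.8400)² = 0.14793.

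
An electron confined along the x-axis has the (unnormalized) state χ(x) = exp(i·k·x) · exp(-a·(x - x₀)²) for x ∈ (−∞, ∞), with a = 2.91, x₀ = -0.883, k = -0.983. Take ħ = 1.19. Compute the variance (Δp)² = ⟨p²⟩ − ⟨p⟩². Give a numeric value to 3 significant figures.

Compute ⟨p⟩ and ⟨p²⟩ separately; (Δp)² = ⟨p²⟩ − ⟨p⟩².
Gaussian moments (u = x − x₀): ∫u^(2j)·e^(−2au²) du = (2j−1)!!/(4a)^j · √(π/(2a)), odd powers integrate to 0; here √(π/(2a)) = 0.73471. Derivatives: χ′ = (ik − 2au)·χ, χ″ = ((ik − 2au)² − 2a)·χ; the odd-in-u pieces drop out.
Normalization: ∫|χ|² dx = 0.73471.
⟨p⟩ = -1.1698 and ⟨p²⟩ = 5.4892.
(Δp)² = 5.4892 − (-1.1698)² = 4.1209.

4.12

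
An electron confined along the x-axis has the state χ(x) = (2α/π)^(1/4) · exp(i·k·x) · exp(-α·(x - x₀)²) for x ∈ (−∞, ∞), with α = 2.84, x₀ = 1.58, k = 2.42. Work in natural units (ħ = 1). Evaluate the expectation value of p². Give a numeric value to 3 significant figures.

8.70

p² χ = −ħ² d²χ/dx²; ⟨p²⟩ = −ħ² ∫ χ*·χ'' dx.
Gaussian moments (u = x − x₀): ∫u^(2j)·e^(−2αu²) du = (2j−1)!!/(4α)^j · √(π/(2α)), odd powers integrate to 0; here √(π/(2α)) = 0.74371. Derivatives: χ′ = (ik − 2αu)·χ, χ″ = ((ik − 2αu)² − 2α)·χ; the odd-in-u pieces drop out.
⟨p²⟩ = 8.6964.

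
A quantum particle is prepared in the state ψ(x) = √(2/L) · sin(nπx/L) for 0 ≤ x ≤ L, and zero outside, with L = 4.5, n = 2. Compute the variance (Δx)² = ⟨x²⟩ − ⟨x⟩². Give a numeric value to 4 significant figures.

1.431

Compute ⟨x⟩ and ⟨x²⟩ separately, then (Δx)² = ⟨x²⟩ − ⟨x⟩².
With sin²θ = (1 − cos2θ)/2 on 0 ≤ x ≤ L: ∫sin²(nπx/L) dx = L/2, ∫x·sin²(nπx/L) dx = L²/4, ∫x²·sin²(nπx/L) dx = L³·(1/6 − 1/(4n²π²)); higher powers xᵏ the same way, integrating xᵏ·cos(2nπx/L) by parts.
⟨x⟩ = 2.2500 and ⟨x²⟩ = 6.4935.
(Δx)² = 6.4935 − (2.2500)² = 1.4310.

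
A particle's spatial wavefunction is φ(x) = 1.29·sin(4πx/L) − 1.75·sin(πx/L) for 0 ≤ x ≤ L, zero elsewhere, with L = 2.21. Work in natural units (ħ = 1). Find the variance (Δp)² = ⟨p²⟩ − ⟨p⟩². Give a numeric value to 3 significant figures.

12.7

Compute ⟨p⟩ and ⟨p²⟩ separately; (Δp)² = ⟨p²⟩ − ⟨p⟩².
d²/dx² sin(jπx/L) = −(jπ/L)²·sin(jπx/L); on 0 ≤ x ≤ L, ∫sin²(jπx/L) dx = L/2 and ∫sin(jπx/L)·sin(lπx/L) dx = 0 for j ≠ l, so only diagonal terms survive in ∫|φ|² and ∫φ·φ″; ∫φ·φ′ dx = [φ²/2] between the walls = 0.
Normalization: ∫|φ|² dx = 5.2229.
⟨p⟩ = 0.0000 and ⟨p²⟩ = 12.693.
(Δp)² = 12.693 − (0.0000)² = 12.693.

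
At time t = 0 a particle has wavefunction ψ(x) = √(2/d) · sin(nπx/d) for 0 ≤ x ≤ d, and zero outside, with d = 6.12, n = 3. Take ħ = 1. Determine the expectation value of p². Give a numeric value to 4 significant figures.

p² ψ = −ħ² d²ψ/dx²; ⟨p²⟩ = −ħ² ∫ ψ*·ψ'' dx.
d/dx sin(nπx/d) = (nπ/d)·cos(nπx/d) and d²/dx² sin(nπx/d) = −(nπ/d)²·sin(nπx/d); on 0 ≤ x ≤ d, ∫sin²(nπx/d) dx = d/2 and ∫sin(nπx/d)·cos(nπx/d) dx = 0.
⟨p²⟩ = 2.3716.

2.372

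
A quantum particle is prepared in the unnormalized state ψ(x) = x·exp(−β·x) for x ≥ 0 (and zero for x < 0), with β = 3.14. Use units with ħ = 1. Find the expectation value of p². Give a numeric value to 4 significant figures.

9.860

p² ψ = −ħ² d²ψ/dx²; ⟨p²⟩ = −ħ² ∫ ψ*·ψ'' dx / ∫|ψ|² dx.
Differentiate x·exp(−β·x) with the product rule; every integrand then reduces to terms xʲ·e^(−2βx) on [0, ∞), with ∫₀^∞ xʲ·e^(−2βx) dx = j!/(2β)^(j+1).
State is unnormalized: ∫|ψ|² dx = 0.0080752, and ∫ψ*·(−ħ² ψ'') dx = 0.079618, so ⟨p²⟩ = 0.079618 / 0.0080752.
⟨p²⟩ = 9.8596.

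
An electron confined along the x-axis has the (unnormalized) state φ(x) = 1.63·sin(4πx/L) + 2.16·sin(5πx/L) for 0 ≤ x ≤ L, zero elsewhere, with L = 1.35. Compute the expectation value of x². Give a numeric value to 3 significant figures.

0.252

⟨x²⟩ = ∫ x²·|φ|² dx / ∫|φ|² dx (integrals over the domain).
On 0 ≤ x ≤ L (j ≠ l): ∫sin²(jπx/L) dx = L/2, ∫sin(jπx/L)·sin(lπx/L) dx = 0; diagonal moments ∫x·sin²(jπx/L) dx = L²/4, ∫x²·sin²(jπx/L) dx = L³·(1/6 − 1/(4j²π²)); cross terms ∫x·sin(jπx/L)·sin(lπx/L) dx = 0 for j + l even and −4jlL²/(π²(j² − l²)²) for j + l odd, ∫x²·sin(jπx/L)·sin(lπx/L) dx = (−1)^(j+l)·4jlL³/(π²(j² − l²)²); higher powers the same way via product-to-sum and parts.
State is unnormalized: ∫|φ|² dx = 4.9427, and ∫φ*·x²·φ dx = 1.2470, so ⟨x²⟩ = 1.2470 / 4.9427.
⟨x²⟩ = 0.25229.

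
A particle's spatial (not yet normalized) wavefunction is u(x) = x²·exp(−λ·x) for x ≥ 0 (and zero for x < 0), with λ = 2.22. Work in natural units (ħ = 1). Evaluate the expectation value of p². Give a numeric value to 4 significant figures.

1.643

p² u = −ħ² d²u/dx²; ⟨p²⟩ = −ħ² ∫ u*·u'' dx / ∫|u|² dx.
Differentiate x²·exp(−λ·x) with the product rule; every integrand then reduces to terms xʲ·e^(−2λx) on [0, ∞), with ∫₀^∞ xʲ·e^(−2λx) dx = j!/(2λ)^(j+1).
State is unnormalized: ∫|u|² dx = 0.013909, and ∫u*·(−ħ² u'') dx = 0.022850, so ⟨p²⟩ = 0.022850 / 0.013909.
⟨p²⟩ = 1.6428.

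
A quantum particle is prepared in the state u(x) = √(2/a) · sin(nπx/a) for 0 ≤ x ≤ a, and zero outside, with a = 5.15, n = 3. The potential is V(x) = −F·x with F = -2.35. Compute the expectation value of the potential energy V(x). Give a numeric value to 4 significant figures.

⟨V⟩ = ∫ V(x)·|u|² dx.
With sin²θ = (1 − cos2θ)/2 on 0 ≤ x ≤ a: ∫sin²(nπx/a) dx = a/2, ∫x·sin²(nπx/a) dx = a²/4, ∫x²·sin²(nπx/a) dx = a³·(1/6 − 1/(4n²π²)); higher powers xᵏ the same way, integrating xᵏ·cos(2nπx/a) by parts.
⟨V⟩ = 6.0513.

6.051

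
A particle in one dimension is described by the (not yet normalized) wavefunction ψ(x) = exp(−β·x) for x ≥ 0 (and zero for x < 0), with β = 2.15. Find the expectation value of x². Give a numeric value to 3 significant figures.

0.108

⟨x²⟩ = ∫ x²·|ψ|² dx / ∫|ψ|² dx (integrals over the domain).
Every integrand reduces to terms xʲ·e^(−2βx) on [0, ∞); use ∫₀^∞ xʲ·e^(−2βx) dx = j!/(2β)^(j+1).
State is unnormalized: ∫|ψ|² dx = 0.23256, and ∫ψ*·x²·ψ dx = 0.025155, so ⟨x²⟩ = 0.025155 / 0.23256.
⟨x²⟩ = 0.10817.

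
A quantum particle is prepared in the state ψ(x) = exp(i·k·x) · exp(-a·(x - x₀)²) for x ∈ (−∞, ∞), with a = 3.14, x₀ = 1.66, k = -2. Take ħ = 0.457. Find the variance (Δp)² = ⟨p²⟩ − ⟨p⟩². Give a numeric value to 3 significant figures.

Compute ⟨p⟩ and ⟨p²⟩ separately; (Δp)² = ⟨p²⟩ − ⟨p⟩².
Gaussian moments (u = x − x₀): ∫u^(2j)·e^(−2au²) du = (2j−1)!!/(4a)^j · √(π/(2a)), odd powers integrate to 0; here √(π/(2a)) = 0.70729. Derivatives: ψ′ = (ik − 2au)·ψ, ψ″ = ((ik − 2au)² − 2a)·ψ; the odd-in-u pieces drop out.
Normalization: ∫|ψ|² dx = 0.70729.
⟨p⟩ = -0.91400 and ⟨p²⟩ = 1.4912.
(Δp)² = 1.4912 − (-0.91400)² = 0.65579.

0.656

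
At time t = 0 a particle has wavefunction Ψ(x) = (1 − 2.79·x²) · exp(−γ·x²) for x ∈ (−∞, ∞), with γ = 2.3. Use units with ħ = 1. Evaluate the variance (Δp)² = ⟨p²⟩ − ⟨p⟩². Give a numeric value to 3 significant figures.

7.73

Compute ⟨p⟩ and ⟨p²⟩ separately; (Δp)² = ⟨p²⟩ − ⟨p⟩².
Expand each integrand as polynomial × e^(−2γx²) and use ∫x^(2j)·e^(−2γx²) dx = (2j−1)!!/(4γ)^j · √(π/(2γ)), odd powers → 0; here √(π/(2γ)) = 0.82641. Differentiate with the product rule, d/dx e^(−γx²) = −2γx·e^(−γx²).
Normalization: ∫|Ψ|² dx = 0.55318.
⟨p⟩ = 0.0000 and ⟨p²⟩ = 7.7320.
(Δp)² = 7.7320 − (0.0000)² = 7.7320.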